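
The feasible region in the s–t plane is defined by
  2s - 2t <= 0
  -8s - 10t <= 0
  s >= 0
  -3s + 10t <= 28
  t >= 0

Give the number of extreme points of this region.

3

Intersecting each pair of boundary lines and keeping only the points that satisfy every inequality leaves:
  (0, 0)
  (4, 4)
  (0, 14/5)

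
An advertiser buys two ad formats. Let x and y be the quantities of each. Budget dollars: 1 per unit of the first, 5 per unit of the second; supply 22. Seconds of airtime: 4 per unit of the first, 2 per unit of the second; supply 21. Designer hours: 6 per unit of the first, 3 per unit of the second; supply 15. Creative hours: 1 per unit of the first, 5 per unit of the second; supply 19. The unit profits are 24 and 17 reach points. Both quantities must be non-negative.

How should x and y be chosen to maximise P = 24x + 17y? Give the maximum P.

x = 2/3, y = 11/3, maximum P = 235/3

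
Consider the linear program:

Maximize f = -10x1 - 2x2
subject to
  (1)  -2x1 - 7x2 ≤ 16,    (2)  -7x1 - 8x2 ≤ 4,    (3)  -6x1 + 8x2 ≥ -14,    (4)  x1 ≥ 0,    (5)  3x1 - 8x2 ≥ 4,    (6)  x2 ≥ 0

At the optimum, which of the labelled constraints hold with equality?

(5) and (6)

Extreme points and f = -10x1 - 2x2:
  (10/3, 3/4) → f = -209/6
  (7/3, 0) → f = -70/3
  (4/3, 0) → f = -40/3

The maximum is at (4/3, 0). Substituting into each constraint, equality holds for (5) and (6); the remaining constraints have slack.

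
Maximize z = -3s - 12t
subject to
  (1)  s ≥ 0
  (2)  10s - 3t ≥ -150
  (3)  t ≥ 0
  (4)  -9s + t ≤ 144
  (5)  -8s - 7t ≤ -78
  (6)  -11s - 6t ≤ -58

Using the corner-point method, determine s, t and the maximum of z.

Corner points and z = -3s - 12t:
  (0, 50) → z = -600
  (0, 78/7) → z = -936/7
  (39/4, 0) → z = -117/4
The feasible region is unbounded (it extends along (3, 10), (1, 0)), but z strictly decreases along every unbounded feasible direction, so there is no improving ray and the maximum is attained at a vertex.

s = 39/4, t = 0, maximum z = -117/4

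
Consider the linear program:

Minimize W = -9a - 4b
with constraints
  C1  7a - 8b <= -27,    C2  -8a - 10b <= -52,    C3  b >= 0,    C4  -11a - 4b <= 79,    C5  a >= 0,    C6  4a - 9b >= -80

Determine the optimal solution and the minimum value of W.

a = 397/31, b = 452/31, minimum W = -5381/31

Corner points and W = -9a - 4b:
  (73/67, 290/67) → W = -1817/67
  (397/31, 452/31) → W = -5381/31
  (0, 26/5) → W = -104/5
  (0, 80/9) → W = -320/9

The binding constraints are 7a - 8b = -27 and 4a - 9b = -80.
Solving simultaneously gives a = 397/31, b = 452/31.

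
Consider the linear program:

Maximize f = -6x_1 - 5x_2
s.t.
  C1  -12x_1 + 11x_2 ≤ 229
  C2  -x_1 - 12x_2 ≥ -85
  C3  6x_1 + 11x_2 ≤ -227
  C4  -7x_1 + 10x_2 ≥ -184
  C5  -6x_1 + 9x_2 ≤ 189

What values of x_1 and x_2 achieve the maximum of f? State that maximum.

Feasible corners and f = -6x_1 - 5x_2:
  (-76/3, -75/11) → f = 2047/11
  (-4314/43, -3811/43) → f = 44939/43
  (-246/137, -2693/137) → f = 14941/137

x_1 = -4314/43, x_2 = -3811/43, maximum f = 44939/43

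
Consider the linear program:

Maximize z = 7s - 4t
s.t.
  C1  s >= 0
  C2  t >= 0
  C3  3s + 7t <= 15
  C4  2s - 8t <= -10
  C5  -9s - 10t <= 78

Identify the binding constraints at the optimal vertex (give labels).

Feasible corners and z = 7s - 4t:
  (0, 15/7) → z = -60/7
  (0, 5/4) → z = -5
  (25/19, 30/19) → z = 55/19

The maximum is at (25/19, 30/19). Substituting into each constraint, equality holds for C3 and C4; the remaining constraints have slack.

C3 and C4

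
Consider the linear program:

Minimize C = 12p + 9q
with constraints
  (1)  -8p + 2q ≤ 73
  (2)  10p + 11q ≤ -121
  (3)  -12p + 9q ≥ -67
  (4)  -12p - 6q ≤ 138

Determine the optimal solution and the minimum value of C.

p = -14/3, q = -41/3, minimum C = -179

The optimum lies where -12p + 9q = -67 and -12p - 6q = 138.
Solving simultaneously gives p = -14/3, q = -41/3.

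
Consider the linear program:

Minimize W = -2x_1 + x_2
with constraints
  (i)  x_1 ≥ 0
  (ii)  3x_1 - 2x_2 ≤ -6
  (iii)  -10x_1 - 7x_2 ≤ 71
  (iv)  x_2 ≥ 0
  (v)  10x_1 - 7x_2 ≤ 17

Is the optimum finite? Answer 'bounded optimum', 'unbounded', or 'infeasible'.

From the feasible point (0, 3), moving in the direction (2, 3) keeps every constraint satisfied while W decreases without bound.

unbounded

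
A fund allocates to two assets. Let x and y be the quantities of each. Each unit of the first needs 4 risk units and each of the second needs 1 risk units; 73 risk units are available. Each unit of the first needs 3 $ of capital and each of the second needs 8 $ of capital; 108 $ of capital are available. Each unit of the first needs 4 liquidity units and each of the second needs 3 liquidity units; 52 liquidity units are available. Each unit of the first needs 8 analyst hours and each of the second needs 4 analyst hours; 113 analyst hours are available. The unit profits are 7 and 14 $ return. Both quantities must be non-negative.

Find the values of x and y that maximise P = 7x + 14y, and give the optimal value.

The optimum lies where 3x + 8y = 108 and 4x + 3y = 52.
Solving simultaneously gives x = 4, y = 12.

x = 4, y = 12, maximum P = 196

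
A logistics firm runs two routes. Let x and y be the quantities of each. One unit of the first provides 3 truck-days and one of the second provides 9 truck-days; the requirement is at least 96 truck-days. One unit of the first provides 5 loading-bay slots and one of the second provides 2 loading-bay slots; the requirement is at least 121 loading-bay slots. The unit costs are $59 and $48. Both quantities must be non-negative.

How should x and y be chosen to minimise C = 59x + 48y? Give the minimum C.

x = 23, y = 3, minimum C = 1501

Corner points and C = 59x + 48y:
  (0, 121/2) → C = 2904
  (32, 0) → C = 1888
  (23, 3) → C = 1501
The feasible region is unbounded (it extends along (0, 1), (1, 0)), but C strictly increases along every unbounded feasible direction, so there is no improving ray and the minimum is attained at a vertex.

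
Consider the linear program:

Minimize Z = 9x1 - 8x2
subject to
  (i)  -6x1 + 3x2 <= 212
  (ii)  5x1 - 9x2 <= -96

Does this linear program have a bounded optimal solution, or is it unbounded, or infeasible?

From the feasible point (-540/13, -484/39), moving in the direction (3, 6) keeps every constraint satisfied while Z decreases without bound.

unbounded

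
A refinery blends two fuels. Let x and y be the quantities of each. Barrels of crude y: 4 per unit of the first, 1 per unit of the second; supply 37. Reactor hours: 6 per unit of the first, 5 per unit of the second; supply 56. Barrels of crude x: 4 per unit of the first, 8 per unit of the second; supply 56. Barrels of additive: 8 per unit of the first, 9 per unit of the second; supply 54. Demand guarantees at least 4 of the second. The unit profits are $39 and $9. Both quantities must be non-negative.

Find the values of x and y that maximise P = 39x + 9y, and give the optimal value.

x = 9/4, y = 4, maximum P = 495/4

Corner points and P = 39x + 9y:
  (0, 6) → P = 54
  (0, 4) → P = 36
  (9/4, 4) → P = 495/4

The binding constraints are 8x + 9y = 54 and y = 4.
Solving simultaneously gives x = 9/4, y = 4.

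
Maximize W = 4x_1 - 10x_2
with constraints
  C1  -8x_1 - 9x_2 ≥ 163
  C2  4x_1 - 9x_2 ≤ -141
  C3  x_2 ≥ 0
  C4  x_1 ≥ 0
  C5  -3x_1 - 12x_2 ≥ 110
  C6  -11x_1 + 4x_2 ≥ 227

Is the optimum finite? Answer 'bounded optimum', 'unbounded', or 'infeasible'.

infeasible

The boundaries x_2 = 0 and -3x_1 - 12x_2 = 110 meet at (-110/3, 0), but that point violates x_1 ≥ 0. Every candidate vertex is excluded by some other constraint, so the feasible region is empty.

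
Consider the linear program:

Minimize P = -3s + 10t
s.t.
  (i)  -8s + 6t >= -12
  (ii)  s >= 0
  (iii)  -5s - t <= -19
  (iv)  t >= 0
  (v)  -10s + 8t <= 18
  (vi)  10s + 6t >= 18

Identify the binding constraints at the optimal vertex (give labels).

(i) and (iii)

Extreme points and P = -3s + 10t:
  (63/19, 46/19) → P = 271/19
  (51, 66) → P = 507
  (67/25, 28/5) → P = 1199/25

The minimum is at (63/19, 46/19). Substituting into each constraint, equality holds for (i) and (iii); the remaining constraints have slack.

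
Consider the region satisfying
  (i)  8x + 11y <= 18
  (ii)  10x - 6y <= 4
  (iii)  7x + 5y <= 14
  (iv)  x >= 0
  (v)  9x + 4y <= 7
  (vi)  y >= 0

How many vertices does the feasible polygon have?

Of the 15 pairwise boundary intersections, those satisfying every inequality are:
  (0, 18/11)
  (5/67, 106/67)
  (29/47, 17/47)
  (2/5, 0)
  (0, 0)

5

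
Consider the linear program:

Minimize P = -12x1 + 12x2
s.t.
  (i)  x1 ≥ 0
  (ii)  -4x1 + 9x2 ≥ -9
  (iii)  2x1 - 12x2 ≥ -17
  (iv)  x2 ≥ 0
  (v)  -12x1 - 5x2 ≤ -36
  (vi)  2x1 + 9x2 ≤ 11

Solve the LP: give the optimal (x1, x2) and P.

Extreme points and P = -12x1 + 12x2:
  (369/128, 9/32) → P = -999/32
  (10/3, 13/27) → P = -308/9
  (269/98, 30/49) → P = -1254/49

x1 = 10/3, x2 = 13/27, minimum P = -308/9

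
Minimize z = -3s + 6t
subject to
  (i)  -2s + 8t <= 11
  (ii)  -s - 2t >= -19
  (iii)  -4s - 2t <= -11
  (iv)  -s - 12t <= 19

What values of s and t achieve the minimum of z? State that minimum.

s = 133/5, t = -19/5, minimum z = -513/5

Vertices and z = -3s + 6t:
  (65/6, 49/12) → z = -8
  (11/6, 11/6) → z = 11/2
  (133/5, -19/5) → z = -513/5
  (85/23, -87/46) → z = -516/23

The binding constraints are -s - 2t = -19 and -s - 12t = 19.
Solving simultaneously gives s = 133/5, t = -19/5.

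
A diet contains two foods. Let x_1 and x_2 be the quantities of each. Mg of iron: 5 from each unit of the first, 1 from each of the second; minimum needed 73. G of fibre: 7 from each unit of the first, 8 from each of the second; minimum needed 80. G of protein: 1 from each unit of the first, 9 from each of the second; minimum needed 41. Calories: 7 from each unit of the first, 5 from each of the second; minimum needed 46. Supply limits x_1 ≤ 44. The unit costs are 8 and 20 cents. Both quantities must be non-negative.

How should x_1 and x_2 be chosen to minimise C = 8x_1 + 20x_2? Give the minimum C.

Corner points and C = 8x_1 + 20x_2:
  (0, 73) → C = 1460
  (41, 0) → C = 328
  (44, 0) → C = 352
  (14, 3) → C = 172
The feasible region is unbounded (it extends along (0, 1)), but C strictly increases along every unbounded feasible direction, so there is no improving ray and the minimum is attained at a vertex.

At the optimal vertex, 5x_1 + x_2 = 73 and x_1 + 9x_2 = 41.
Solving simultaneously gives x_1 = 14, x_2 = 3.

x_1 = 14, x_2 = 3, minimum C = 172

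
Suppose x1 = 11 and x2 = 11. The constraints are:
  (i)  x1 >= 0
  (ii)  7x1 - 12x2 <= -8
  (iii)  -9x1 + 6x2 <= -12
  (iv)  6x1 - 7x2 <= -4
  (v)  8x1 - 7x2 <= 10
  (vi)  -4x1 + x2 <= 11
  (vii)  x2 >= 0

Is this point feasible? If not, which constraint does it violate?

Constraint (v): 8x1 - 7x2 = 11, which is not ≤ 10. All other constraints are satisfied.

not feasible — violates (v)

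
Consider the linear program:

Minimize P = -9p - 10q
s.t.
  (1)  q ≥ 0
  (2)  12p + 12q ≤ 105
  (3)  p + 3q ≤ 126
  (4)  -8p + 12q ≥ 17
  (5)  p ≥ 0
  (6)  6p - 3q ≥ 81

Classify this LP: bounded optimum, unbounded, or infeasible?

The boundaries 12p + 12q = 105 and -8p + 12q = 17 meet at (22/5, 87/20), but that point violates 6p - 3q ≥ 81. Every candidate vertex is excluded by some other constraint, so the feasible region is empty.

infeasible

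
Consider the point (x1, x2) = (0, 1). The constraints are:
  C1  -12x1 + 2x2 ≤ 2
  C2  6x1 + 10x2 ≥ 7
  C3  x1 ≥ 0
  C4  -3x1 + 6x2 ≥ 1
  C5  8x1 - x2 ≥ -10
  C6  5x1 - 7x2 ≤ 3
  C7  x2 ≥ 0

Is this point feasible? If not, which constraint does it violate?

C1: 2 ≤ 2 ✓
C2: 10 ≥ 7 ✓
C3: 0 ≥ 0 ✓
C4: 6 ≥ 1 ✓
C5: -1 ≥ -10 ✓
C6: -7 ≤ 3 ✓
C7: 1 ≥ 0 ✓

feasible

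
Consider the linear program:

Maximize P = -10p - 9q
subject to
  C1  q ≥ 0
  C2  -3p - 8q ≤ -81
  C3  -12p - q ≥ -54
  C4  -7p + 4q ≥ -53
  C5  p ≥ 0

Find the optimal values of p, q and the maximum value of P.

p = 0, q = 81/8, maximum P = -729/8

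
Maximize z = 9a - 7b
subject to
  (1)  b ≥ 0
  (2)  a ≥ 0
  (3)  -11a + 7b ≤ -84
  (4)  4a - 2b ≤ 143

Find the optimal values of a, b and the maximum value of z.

Vertices and z = 9a - 7b:
  (84/11, 0) → z = 756/11
  (143/4, 0) → z = 1287/4
  (833/6, 1237/6) → z = -581/3

a = 143/4, b = 0, maximum z = 1287/4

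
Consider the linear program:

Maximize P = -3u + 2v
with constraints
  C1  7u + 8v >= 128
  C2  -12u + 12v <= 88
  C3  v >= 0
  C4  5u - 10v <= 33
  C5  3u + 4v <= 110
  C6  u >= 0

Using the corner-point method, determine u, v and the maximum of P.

u = 208/45, v = 538/45, maximum P = 452/45

Extreme points and P = -3u + 2v:
  (208/45, 538/45) → P = 452/45
  (772/55, 409/110) → P = -1907/55
  (242/21, 132/7) → P = 22/7
  (616/25, 451/50) → P = -1397/25

At the optimal vertex, 7u + 8v = 128 and -12u + 12v = 88.
Solving simultaneously gives u = 208/45, v = 538/45.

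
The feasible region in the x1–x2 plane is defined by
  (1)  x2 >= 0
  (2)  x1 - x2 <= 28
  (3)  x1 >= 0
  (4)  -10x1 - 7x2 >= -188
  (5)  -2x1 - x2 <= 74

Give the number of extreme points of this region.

3

Intersecting each pair of boundary lines and keeping only the points that satisfy every inequality leaves:
  (0, 0)
  (94/5, 0)
  (0, 188/7)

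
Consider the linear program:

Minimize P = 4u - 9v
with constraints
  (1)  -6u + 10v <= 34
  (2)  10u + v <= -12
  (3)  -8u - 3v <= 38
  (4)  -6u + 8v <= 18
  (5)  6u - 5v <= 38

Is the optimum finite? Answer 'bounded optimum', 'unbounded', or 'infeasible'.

bounded optimum

Corner points and P = 4u - 9v:
  (-57/43, 54/43) → P = -714/43
  (-11/28, -113/14) → P = 995/14
  (-179/41, -42/41) → P = -338/41
  (-38/29, -266/29) → P = 2242/29
The feasible region has finitely many vertices and no improving ray; the minimum is -714/43 at (-57/43, 54/43).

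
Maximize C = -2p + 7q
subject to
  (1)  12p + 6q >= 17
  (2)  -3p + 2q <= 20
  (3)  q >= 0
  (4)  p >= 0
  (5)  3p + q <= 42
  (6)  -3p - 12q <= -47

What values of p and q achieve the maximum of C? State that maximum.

Extreme points and C = -2p + 7q:
  (0, 10) → C = 70
  (64/9, 62/3) → C = 1174/9
  (0, 47/12) → C = 329/12
  (457/33, 5/11) → C = -809/33

At the optimal vertex, -3p + 2q = 20 and 3p + q = 42.
Solving simultaneously gives p = 64/9, q = 62/3.

p = 64/9, q = 62/3, maximum C = 1174/9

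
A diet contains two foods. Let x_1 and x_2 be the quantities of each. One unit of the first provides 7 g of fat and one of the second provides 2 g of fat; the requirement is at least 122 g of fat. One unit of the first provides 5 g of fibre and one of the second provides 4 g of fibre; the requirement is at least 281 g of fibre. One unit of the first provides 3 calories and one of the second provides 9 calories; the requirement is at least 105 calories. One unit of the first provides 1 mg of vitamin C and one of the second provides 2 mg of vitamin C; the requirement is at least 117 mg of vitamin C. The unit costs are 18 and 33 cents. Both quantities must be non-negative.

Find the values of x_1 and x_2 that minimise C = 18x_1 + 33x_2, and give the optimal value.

x_1 = 47/3, x_2 = 152/3, minimum C = 1954

Vertices and C = 18x_1 + 33x_2:
  (0, 281/4) → C = 9273/4
  (117, 0) → C = 2106
  (47/3, 152/3) → C = 1954
The feasible region is unbounded (it extends along (0, 1), (1, 0)), but C strictly increases along every unbounded feasible direction, so there is no improving ray and the minimum is attained at a vertex.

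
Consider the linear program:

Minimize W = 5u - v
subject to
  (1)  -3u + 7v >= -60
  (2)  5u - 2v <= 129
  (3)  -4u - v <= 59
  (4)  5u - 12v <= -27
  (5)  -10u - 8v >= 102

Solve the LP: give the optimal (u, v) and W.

u = -185/11, v = 91/11, minimum W = -1016/11

Extreme points and W = 5u - v:
  (-735/53, -187/53) → W = -3488/53
  (-185/11, 91/11) → W = -1016/11
  (-9, -3/2) → W = -87/2

The binding constraints are -4u - v = 59 and -10u - 8v = 102.
Solving simultaneously gives u = -185/11, v = 91/11.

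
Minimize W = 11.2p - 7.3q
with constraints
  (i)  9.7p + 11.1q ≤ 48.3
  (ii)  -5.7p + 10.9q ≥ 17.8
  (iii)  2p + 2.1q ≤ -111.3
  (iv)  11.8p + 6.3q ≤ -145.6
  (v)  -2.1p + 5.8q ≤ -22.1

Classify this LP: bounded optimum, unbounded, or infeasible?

unbounded

From the feasible point (-125055/3377, -59881/3377), moving in the direction (-5.8, -2.1) keeps every constraint satisfied while W decreases without bound.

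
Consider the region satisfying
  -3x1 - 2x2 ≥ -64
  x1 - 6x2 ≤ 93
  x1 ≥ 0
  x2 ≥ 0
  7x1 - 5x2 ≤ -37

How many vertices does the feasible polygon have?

Of the 10 pairwise boundary intersections, those satisfying every inequality are:
  (0, 32)
  (246/29, 559/29)
  (0, 37/5)

3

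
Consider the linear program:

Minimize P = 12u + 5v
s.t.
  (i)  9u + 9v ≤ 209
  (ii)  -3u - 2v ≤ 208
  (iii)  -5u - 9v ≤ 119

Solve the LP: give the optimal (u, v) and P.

u = -2290/9, v = 833/3, minimum P = -1665

Corner points and P = 12u + 5v:
  (-2290/9, 833/3) → P = -1665
  (82, -529/9) → P = 6211/9
  (-1634/17, 683/17) → P = -16193/17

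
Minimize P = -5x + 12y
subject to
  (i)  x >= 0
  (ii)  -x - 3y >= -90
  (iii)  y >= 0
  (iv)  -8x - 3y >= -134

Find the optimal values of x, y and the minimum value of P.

Extreme points and P = -5x + 12y:
  (0, 30) → P = 360
  (0, 0) → P = 0
  (44/7, 586/21) → P = 2124/7
  (67/4, 0) → P = -335/4

The optimum lies where y = 0 and -8x - 3y = -134.
Solving simultaneously gives x = 67/4, y = 0.

x = 67/4, y = 0, minimum P = -335/4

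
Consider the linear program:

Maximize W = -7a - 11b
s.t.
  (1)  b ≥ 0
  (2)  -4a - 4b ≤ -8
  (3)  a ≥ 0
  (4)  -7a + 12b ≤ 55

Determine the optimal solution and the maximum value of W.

a = 2, b = 0, maximum W = -14

Vertices and W = -7a - 11b:
  (2, 0) → W = -14
  (0, 2) → W = -22
  (0, 55/12) → W = -605/12
The feasible region is unbounded (it extends along (12, 7), (1, 0)), but W strictly decreases along every unbounded feasible direction, so there is no improving ray and the maximum is attained at a vertex.

The optimum lies where b = 0 and -4a - 4b = -8.
Solving simultaneously gives a = 2, b = 0.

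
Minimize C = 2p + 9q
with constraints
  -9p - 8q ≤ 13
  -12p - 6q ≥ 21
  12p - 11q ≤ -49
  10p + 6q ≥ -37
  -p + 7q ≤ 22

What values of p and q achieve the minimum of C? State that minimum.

p = -107/39, q = 19/13, minimum C = 23/3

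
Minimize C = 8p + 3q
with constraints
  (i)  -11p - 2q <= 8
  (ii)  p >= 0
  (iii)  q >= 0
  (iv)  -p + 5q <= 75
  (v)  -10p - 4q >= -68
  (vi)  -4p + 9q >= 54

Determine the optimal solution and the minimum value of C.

Extreme points and C = 8p + 3q:
  (0, 15) → C = 45
  (0, 6) → C = 18
  (20/27, 409/27) → C = 1387/27
  (198/53, 406/53) → C = 2802/53

At the optimal vertex, p = 0 and -4p + 9q = 54.
Solving simultaneously gives p = 0, q = 6.

p = 0, q = 6, minimum C = 18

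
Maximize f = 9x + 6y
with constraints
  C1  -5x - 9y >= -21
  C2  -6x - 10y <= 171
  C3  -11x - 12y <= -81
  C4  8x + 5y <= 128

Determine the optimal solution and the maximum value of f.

x = 1047/47, y = -472/47, maximum f = 6591/47

Extreme points and f = 9x + 6y:
  (159/13, -58/13) → f = 1083/13
  (1047/47, -472/47) → f = 6591/47
  (1131/41, -760/41) → f = 5619/41

The binding constraints are -5x - 9y = -21 and 8x + 5y = 128.
Solving simultaneously gives x = 1047/47, y = -472/47.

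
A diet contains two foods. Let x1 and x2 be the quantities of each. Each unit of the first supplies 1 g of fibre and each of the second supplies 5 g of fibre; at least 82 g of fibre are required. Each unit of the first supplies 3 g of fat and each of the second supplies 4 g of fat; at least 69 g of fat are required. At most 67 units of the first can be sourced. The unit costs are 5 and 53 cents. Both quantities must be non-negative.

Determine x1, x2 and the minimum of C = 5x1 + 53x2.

x1 = 67, x2 = 3, minimum C = 494

Extreme points and C = 5x1 + 53x2:
  (0, 69/4) → C = 3657/4
  (17/11, 177/11) → C = 9466/11
  (67, 3) → C = 494
The feasible region is unbounded (it extends along (0, 1)), but C strictly increases along every unbounded feasible direction, so there is no improving ray and the minimum is attained at a vertex.

The optimum lies where x1 + 5x2 = 82 and x1 = 67.
Solving simultaneously gives x1 = 67, x2 = 3.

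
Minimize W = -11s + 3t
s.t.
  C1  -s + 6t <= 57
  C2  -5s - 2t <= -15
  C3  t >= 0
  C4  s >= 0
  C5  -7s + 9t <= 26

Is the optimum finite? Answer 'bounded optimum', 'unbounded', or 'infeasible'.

unbounded

From the feasible point (119/11, 373/33), moving in the direction (6, 1) keeps every constraint satisfied while W decreases without bound.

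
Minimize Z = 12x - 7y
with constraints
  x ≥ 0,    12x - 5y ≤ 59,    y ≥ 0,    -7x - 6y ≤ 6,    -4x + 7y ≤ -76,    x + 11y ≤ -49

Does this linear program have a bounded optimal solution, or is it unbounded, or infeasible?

infeasible

The boundaries -4x + 7y = -76 and x + 11y = -49 meet at (29/3, -16/3), but that point violates 12x - 5y ≤ 59. Every candidate vertex is excluded by some other constraint, so the feasible region is empty.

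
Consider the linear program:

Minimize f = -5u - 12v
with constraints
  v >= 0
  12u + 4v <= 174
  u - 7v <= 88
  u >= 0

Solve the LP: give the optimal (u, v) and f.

Vertices and f = -5u - 12v:
  (29/2, 0) → f = -145/2
  (0, 0) → f = 0
  (0, 87/2) → f = -522

At the optimal vertex, 12u + 4v = 174 and u = 0.
Solving simultaneously gives u = 0, v = 87/2.

u = 0, v = 87/2, minimum f = -522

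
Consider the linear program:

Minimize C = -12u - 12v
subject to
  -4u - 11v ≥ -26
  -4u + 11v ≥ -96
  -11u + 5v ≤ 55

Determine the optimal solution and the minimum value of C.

Corner points and C = -12u - 12v:
  (61/4, -35/11) → C = -1593/11
  (-475/141, 506/141) → C = -124/47
  (-1085/101, -1276/101) → C = 28332/101

At the optimal vertex, -4u - 11v = -26 and -4u + 11v = -96.
Solving simultaneously gives u = 61/4, v = -35/11.

u = 61/4, v = -35/11, minimum C = -1593/11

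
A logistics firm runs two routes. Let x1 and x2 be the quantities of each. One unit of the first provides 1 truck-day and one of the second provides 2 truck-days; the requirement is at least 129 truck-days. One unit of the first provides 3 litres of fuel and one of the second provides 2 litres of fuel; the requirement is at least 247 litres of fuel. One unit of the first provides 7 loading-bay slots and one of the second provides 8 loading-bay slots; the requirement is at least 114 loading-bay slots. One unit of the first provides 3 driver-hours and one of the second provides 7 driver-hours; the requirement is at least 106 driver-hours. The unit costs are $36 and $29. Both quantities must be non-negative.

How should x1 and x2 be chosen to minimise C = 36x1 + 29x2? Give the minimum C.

Extreme points and C = 36x1 + 29x2:
  (0, 247/2) → C = 7163/2
  (129, 0) → C = 4644
  (59, 35) → C = 3139
The feasible region is unbounded (it extends along (0, 1), (1, 0)), but C strictly increases along every unbounded feasible direction, so there is no improving ray and the minimum is attained at a vertex.

x1 = 59, x2 = 35, minimum C = 3139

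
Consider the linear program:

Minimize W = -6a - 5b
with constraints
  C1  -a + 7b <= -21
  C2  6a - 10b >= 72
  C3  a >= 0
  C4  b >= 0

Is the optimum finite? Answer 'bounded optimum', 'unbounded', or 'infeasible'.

From the feasible point (21, 0), moving in the direction (7, 1) keeps every constraint satisfied while W decreases without bound.

unbounded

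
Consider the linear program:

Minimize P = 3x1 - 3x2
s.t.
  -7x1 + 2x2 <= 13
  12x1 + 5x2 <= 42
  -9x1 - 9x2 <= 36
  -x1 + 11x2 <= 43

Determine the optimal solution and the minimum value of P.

Vertices and P = 3x1 - 3x2:
  (-7/3, -5/3) → P = -2
  (-19/25, 96/25) → P = -69/5
  (62/7, -90/7) → P = 456/7
  (247/137, 558/137) → P = -933/137

x1 = -19/25, x2 = 96/25, minimum P = -69/5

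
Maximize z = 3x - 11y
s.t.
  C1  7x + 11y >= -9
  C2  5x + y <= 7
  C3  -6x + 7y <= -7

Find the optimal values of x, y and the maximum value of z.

Extreme points and z = 3x - 11y:
  (43/24, -47/24) → z = 323/12
  (14/115, -103/115) → z = 235/23
  (56/41, 7/41) → z = 91/41

x = 43/24, y = -47/24, maximum z = 323/12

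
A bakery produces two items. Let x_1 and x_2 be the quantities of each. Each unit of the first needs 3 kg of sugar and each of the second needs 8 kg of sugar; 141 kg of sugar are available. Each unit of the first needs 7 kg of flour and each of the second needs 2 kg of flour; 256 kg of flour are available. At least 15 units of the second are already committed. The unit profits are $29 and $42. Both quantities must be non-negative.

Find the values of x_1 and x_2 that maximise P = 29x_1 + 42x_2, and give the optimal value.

x_1 = 7, x_2 = 15, maximum P = 833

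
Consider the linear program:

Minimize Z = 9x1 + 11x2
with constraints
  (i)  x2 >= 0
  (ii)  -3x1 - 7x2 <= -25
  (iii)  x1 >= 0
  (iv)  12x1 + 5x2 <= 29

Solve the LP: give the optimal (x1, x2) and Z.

Vertices and Z = 9x1 + 11x2:
  (0, 25/7) → Z = 275/7
  (26/23, 71/23) → Z = 1015/23
  (0, 29/5) → Z = 319/5

x1 = 0, x2 = 25/7, minimum Z = 275/7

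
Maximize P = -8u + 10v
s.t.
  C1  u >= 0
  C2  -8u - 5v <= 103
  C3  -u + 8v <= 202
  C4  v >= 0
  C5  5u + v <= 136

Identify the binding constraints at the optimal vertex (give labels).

C1 and C3

Feasible corners and P = -8u + 10v:
  (0, 101/4) → P = 505/2
  (0, 0) → P = 0
  (886/41, 1146/41) → P = 4372/41
  (136/5, 0) → P = -1088/5

The maximum is at (0, 101/4). Substituting into each constraint, equality holds for C1 and C3; the remaining constraints have slack.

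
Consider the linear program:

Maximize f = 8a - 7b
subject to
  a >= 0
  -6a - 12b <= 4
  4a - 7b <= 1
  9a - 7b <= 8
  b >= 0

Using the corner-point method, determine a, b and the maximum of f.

a = 7/5, b = 23/35, maximum f = 33/5

Corner points and f = 8a - 7b:
  (0, 0) → f = 0
  (7/5, 23/35) → f = 33/5
  (1/4, 0) → f = 2
The feasible region is unbounded (it extends along (0, 1), (7, 9)), but f strictly decreases along every unbounded feasible direction, so there is no improving ray and the maximum is attained at a vertex.

At the optimal vertex, 4a - 7b = 1 and 9a - 7b = 8.
Solving simultaneously gives a = 7/5, b = 23/35.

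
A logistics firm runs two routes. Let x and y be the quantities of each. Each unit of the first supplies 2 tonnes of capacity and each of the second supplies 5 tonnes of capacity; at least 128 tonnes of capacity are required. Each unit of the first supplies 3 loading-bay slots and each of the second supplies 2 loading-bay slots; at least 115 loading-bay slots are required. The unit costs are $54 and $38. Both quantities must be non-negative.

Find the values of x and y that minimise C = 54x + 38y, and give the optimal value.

x = 29, y = 14, minimum C = 2098

Feasible corners and C = 54x + 38y:
  (0, 115/2) → C = 2185
  (64, 0) → C = 3456
  (29, 14) → C = 2098
The feasible region is unbounded (it extends along (0, 1), (1, 0)), but C strictly increases along every unbounded feasible direction, so there is no improving ray and the minimum is attained at a vertex.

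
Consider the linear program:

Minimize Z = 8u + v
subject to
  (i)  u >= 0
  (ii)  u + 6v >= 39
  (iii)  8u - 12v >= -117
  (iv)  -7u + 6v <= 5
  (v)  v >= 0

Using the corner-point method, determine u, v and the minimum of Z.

Feasible corners and Z = 8u + v:
  (17/4, 139/24) → Z = 955/24
  (39, 0) → Z = 312
  (107/6, 779/36) → Z = 5915/36
The feasible region is unbounded (it extends along (1, 0), (3, 2)), but Z strictly increases along every unbounded feasible direction, so there is no improving ray and the minimum is attained at a vertex.

At the optimal vertex, u + 6v = 39 and -7u + 6v = 5.
Solving simultaneously gives u = 17/4, v = 139/24.

u = 17/4, v = 139/24, minimum Z = 955/24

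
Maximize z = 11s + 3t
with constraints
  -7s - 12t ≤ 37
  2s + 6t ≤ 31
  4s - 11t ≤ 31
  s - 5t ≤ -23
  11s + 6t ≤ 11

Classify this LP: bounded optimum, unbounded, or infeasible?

Extreme points and z = 11s + 3t:
  (-33, 97/6) → z = -629/2
  (-461/47, 124/47) → z = -4699/47
  (-20/9, 319/54) → z = -121/18
  (-83/61, 264/61) → z = -121/61
The feasible region has finitely many vertices and no improving ray; the maximum is -121/61 at (-83/61, 264/61).

bounded optimum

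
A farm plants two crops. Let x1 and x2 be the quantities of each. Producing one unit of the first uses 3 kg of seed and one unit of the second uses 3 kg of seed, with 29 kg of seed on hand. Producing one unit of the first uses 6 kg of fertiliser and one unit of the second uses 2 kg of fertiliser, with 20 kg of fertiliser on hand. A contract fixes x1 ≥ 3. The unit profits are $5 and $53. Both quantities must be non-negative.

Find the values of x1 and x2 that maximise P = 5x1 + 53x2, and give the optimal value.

x1 = 3, x2 = 1, maximum P = 68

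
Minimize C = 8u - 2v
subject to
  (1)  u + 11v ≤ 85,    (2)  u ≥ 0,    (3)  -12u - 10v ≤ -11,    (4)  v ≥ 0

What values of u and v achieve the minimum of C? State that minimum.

Extreme points and C = 8u - 2v:
  (0, 85/11) → C = -170/11
  (85, 0) → C = 680
  (0, 11/10) → C = -11/5
  (11/12, 0) → C = 22/3

At the optimal vertex, u + 11v = 85 and u = 0.
Solving simultaneously gives u = 0, v = 85/11.

u = 0, v = 85/11, minimum C = -170/11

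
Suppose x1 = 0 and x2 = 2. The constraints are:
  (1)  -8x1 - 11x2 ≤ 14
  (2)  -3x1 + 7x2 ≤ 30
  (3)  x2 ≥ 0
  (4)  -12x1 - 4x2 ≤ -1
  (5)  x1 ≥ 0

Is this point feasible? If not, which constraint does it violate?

(1): -22 ≤ 14 ✓
(2): 14 ≤ 30 ✓
(3): 2 ≥ 0 ✓
(4): -8 ≤ -1 ✓
(5): 0 ≥ 0 ✓

feasible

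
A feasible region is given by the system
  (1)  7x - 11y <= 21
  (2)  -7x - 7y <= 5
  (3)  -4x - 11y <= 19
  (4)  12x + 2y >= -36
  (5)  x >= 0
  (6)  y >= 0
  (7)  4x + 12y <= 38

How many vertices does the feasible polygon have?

The feasible vertices (each the meet of two boundaries and inside every other half-plane) are:
  (3, 0)
  (335/64, 91/64)
  (0, 0)
  (0, 19/6)

4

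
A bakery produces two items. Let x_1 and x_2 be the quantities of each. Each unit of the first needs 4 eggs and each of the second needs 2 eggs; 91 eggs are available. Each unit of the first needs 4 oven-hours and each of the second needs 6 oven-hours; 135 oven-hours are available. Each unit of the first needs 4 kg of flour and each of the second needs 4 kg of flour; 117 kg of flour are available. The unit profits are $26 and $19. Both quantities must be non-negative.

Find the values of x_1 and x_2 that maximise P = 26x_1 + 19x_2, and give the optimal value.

Feasible corners and P = 26x_1 + 19x_2:
  (0, 0) → P = 0
  (0, 45/2) → P = 855/2
  (91/4, 0) → P = 1183/2
  (69/4, 11) → P = 1315/2

x_1 = 69/4, x_2 = 11, maximum P = 1315/2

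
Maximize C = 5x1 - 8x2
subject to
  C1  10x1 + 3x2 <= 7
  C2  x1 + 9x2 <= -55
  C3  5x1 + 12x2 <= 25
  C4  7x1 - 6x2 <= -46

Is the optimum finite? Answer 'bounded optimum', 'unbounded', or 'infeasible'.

From the feasible point (-248/23, -113/23), moving in the direction (-6, -7) keeps every constraint satisfied while C increases without bound.

unbounded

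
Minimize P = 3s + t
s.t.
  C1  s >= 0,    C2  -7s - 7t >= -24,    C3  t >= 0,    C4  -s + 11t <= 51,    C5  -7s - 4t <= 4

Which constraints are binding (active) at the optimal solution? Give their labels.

Extreme points and P = 3s + t:
  (0, 24/7) → P = 24/7
  (0, 0) → P = 0
  (24/7, 0) → P = 72/7

The minimum is at (0, 0). Substituting into each constraint, equality holds for C1 and C3; the remaining constraints have slack.

C1 and C3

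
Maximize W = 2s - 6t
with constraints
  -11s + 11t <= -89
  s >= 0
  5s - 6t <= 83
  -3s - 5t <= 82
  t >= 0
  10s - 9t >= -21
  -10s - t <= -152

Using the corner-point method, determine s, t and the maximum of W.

Extreme points and W = 2s - 6t:
  (1761/121, 782/121) → W = -1170/121
  (83/5, 0) → W = 166/5
  (76/5, 0) → W = 152/5
The feasible region is unbounded (it extends along (6, 5), (1, 1)), but W strictly decreases along every unbounded feasible direction, so there is no improving ray and the maximum is attained at a vertex.

The optimum lies where 5s - 6t = 83 and t = 0.
Solving simultaneously gives s = 83/5, t = 0.

s = 83/5, t = 0, maximum W = 166/5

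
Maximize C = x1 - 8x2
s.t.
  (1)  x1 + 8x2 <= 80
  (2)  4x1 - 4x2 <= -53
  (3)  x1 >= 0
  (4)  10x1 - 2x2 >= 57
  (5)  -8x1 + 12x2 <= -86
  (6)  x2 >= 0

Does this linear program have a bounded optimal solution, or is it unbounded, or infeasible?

infeasible

The boundaries x1 + 8x2 = 80 and -8x1 + 12x2 = -86 meet at (412/19, 277/38), but that point violates 4x1 - 4x2 ≤ -53. Every candidate vertex is excluded by some other constraint, so the feasible region is empty.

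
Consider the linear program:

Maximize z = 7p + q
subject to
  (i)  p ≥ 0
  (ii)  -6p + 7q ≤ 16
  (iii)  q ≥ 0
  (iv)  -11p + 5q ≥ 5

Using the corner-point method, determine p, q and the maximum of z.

Extreme points and z = 7p + q:
  (0, 16/7) → z = 16/7
  (0, 1) → z = 1
  (45/47, 146/47) → z = 461/47

At the optimal vertex, -6p + 7q = 16 and -11p + 5q = 5.
Solving simultaneously gives p = 45/47, q = 146/47.

p = 45/47, q = 146/47, maximum z = 461/47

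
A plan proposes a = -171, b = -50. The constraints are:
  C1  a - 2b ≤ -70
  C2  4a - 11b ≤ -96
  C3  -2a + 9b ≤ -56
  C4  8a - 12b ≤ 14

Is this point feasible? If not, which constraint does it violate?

feasible

C1: -71 ≤ -70 ✓
C2: -134 ≤ -96 ✓
C3: -108 ≤ -56 ✓
C4: -768 ≤ 14 ✓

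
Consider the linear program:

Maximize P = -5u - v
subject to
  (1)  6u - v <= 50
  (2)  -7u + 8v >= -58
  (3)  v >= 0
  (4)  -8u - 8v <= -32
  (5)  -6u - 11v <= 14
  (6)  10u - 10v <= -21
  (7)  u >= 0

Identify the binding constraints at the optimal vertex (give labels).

Vertices and P = -5u - v:
  (521/50, 313/25) → P = -3231/50
  (19/20, 61/20) → P = -39/5
  (0, 4) → P = -4
The feasible region is unbounded (it extends along (0, 1), (1, 6)), but P strictly decreases along every unbounded feasible direction, so there is no improving ray and the maximum is attained at a vertex.

The maximum is at (0, 4). Substituting into each constraint, equality holds for (4) and (7); the remaining constraints have slack.

(4) and (7)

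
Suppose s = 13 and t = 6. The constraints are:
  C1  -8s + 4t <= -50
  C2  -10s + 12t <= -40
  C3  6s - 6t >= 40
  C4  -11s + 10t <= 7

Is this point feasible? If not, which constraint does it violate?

feasible

C1: -80 ≤ -50 ✓
C2: -58 ≤ -40 ✓
C3: 42 ≥ 40 ✓
C4: -83 ≤ 7 ✓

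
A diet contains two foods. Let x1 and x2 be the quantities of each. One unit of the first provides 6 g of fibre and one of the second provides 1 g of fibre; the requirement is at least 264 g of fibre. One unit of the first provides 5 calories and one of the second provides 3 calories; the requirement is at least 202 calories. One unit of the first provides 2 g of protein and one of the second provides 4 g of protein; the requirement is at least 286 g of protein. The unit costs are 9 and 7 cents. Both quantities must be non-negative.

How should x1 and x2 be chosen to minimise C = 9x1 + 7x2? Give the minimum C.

Extreme points and C = 9x1 + 7x2:
  (0, 264) → C = 1848
  (143, 0) → C = 1287
  (35, 54) → C = 693
The feasible region is unbounded (it extends along (0, 1), (1, 0)), but C strictly increases along every unbounded feasible direction, so there is no improving ray and the minimum is attained at a vertex.

x1 = 35, x2 = 54, minimum C = 693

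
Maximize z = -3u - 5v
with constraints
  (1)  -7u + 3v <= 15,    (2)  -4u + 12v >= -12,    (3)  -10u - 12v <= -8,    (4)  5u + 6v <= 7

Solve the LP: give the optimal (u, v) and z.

u = 10/7, v = -11/21, maximum z = -5/3

Vertices and z = -3u - 5v:
  (-26/19, 103/57) → z = -281/57
  (-23/19, 124/57) → z = -413/57
  (10/7, -11/21) → z = -5/3
  (13/7, -8/21) → z = -11/3

The optimum lies where -4u + 12v = -12 and -10u - 12v = -8.
Solving simultaneously gives u = 10/7, v = -11/21.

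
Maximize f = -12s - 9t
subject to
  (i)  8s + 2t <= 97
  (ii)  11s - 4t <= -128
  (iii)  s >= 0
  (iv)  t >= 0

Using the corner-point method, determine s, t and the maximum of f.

Corner points and f = -12s - 9t:
  (22/9, 697/18) → f = -2267/6
  (0, 97/2) → f = -873/2
  (0, 32) → f = -288

At the optimal vertex, 11s - 4t = -128 and s = 0.
Solving simultaneously gives s = 0, t = 32.

s = 0, t = 32, maximum f = -288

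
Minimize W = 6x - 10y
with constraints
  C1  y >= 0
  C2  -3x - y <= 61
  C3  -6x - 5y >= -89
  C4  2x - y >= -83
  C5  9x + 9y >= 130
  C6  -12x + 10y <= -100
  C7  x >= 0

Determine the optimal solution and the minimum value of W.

Corner points and W = 6x - 10y:
  (89/6, 0) → W = 89
  (130/9, 0) → W = 260/3
  (139/12, 39/10) → W = 61/2
  (100/9, 10/3) → W = 100/3

At the optimal vertex, -6x - 5y = -89 and -12x + 10y = -100.
Solving simultaneously gives x = 139/12, y = 39/10.

x = 139/12, y = 39/10, minimum W = 61/2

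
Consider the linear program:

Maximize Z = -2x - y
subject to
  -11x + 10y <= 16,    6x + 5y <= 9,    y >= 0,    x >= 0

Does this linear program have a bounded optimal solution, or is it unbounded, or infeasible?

bounded optimum

Extreme points and Z = -2x - y:
  (2/23, 39/23) → Z = -43/23
  (0, 8/5) → Z = -8/5
  (3/2, 0) → Z = -3
  (0, 0) → Z = 0
The feasible region has finitely many vertices and no improving ray; the maximum is 0 at (0, 0).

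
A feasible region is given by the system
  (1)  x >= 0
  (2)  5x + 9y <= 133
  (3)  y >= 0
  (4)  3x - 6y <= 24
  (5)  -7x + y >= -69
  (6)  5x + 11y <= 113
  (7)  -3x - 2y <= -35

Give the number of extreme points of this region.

Intersecting each pair of boundary lines and keeping only the points that satisfy every inequality leaves:
  (436/41, 223/41)
  (173/17, 38/17)
  (159/23, 164/23)

3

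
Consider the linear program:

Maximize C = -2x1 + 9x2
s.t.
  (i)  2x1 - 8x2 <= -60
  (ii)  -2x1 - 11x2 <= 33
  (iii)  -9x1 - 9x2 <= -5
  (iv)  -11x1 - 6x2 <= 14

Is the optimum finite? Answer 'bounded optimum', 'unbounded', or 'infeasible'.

From the feasible point (-118/25, 158/25), moving in the direction (-6, 11) keeps every constraint satisfied while C increases without bound.

unbounded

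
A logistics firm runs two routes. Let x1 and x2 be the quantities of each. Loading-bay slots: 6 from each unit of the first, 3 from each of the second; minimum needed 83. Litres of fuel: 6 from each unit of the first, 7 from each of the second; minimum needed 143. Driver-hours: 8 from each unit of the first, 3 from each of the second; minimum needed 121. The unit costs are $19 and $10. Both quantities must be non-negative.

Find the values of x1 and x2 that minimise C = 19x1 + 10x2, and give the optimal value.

x1 = 11, x2 = 11, minimum C = 319

Extreme points and C = 19x1 + 10x2:
  (0, 121/3) → C = 1210/3
  (143/6, 0) → C = 2717/6
  (11, 11) → C = 319
The feasible region is unbounded (it extends along (0, 1), (1, 0)), but C strictly increases along every unbounded feasible direction, so there is no improving ray and the minimum is attained at a vertex.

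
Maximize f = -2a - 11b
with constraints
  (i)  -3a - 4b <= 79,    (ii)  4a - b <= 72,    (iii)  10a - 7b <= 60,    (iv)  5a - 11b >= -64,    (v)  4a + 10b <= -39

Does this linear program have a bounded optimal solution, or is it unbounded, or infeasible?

Extreme points and f = -2a - 11b:
  (-313/61, -970/61) → f = 11296/61
  (-1125/53, -203/53) → f = 4483/53
  (327/128, -315/64) → f = 1569/32
  (-1069/94, 61/94) → f = 1467/94
The feasible region has finitely many vertices and no improving ray; the maximum is 11296/61 at (-313/61, -970/61).

bounded optimum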